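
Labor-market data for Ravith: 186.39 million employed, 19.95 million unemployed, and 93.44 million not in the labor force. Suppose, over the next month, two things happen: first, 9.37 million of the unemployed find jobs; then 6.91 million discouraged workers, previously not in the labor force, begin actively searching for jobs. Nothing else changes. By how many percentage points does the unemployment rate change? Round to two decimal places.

Initially, labor force = 186.39 + 19.95 = 206.34 million, so u = 19.95/206.34 = 9.67%.
After the first change, unemployed falls and employed rises by 9.37; labor force unchanged → E = 195.76, U = 10.58, labor force = 206.34 million.
After the second change, unemployed and labor force both rise by 6.91 → E = 195.76, U = 17.49, labor force = 213.25 million.
New unemployment rate = 17.49 / 213.25 = 8.20%.
Change = 8.20% − 9.67% = −1.47 percentage points.

The unemployment rate changes by −1.47 percentage points.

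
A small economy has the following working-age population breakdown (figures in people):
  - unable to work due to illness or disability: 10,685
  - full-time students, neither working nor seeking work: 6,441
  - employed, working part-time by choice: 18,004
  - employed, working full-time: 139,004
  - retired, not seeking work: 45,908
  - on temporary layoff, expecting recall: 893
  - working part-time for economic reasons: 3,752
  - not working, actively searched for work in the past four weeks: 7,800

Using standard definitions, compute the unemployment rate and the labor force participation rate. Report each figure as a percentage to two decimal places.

Employed = 18,004 + 139,004 + 3,752 = 160,760 (anyone who worked, including part-time for economic reasons, counts as employed).
Unemployed = 893 + 7,800 = 8,693 (jobless and actively searching, or on temporary layoff).
Labor force = 160,760 + 8,693 = 169,453.
Not in labor force = 10,685 + 6,441 + 45,908 = 63,034 (those not working and not actively searching are outside the labor force).
Civilian working-age population = 169,453 + 63,034 = 232,487.
Unemployment rate = 8,693 / 169,453 = 5.13%.
Labor force participation rate = 169,453 / 232,487 = 72.89%.

Unemployment rate ≈ 5.13%; labor force participation rate ≈ 72.89%.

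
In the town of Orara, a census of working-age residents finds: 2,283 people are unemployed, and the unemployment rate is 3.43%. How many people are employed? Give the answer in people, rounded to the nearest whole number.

Labor force = U / u = 2,283 / 0.0343 ≈ 66,560.
Employed = labor force − unemployed = 66,560 − 2,283 = 64,277.

About 64,277 are employed.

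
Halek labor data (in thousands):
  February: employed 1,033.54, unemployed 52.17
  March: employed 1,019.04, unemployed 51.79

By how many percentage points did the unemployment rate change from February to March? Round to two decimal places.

The unemployment rate changed by +0.03 percentage points.

February: labor force = 1,033.54 + 52.17 = 1,085.71; u = 52.17/1,085.71 = 4.81%.
March: labor force = 1,019.04 + 51.79 = 1,070.83; u = 51.79/1,070.83 = 4.84%.
Change = 4.84% − 4.81% = +0.03 pp.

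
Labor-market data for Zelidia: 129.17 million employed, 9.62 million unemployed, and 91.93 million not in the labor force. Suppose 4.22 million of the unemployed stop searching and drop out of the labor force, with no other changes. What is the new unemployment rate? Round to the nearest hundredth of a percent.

New unemployment rate ≈ 4.01%.

Initially, labor force = 129.17 + 9.62 = 138.79 million, so u = 9.62/138.79 = 6.93%.
After the change, unemployed and labor force both fall by 4.22 → E = 129.17, U = 5.40, labor force = 134.57 million.
New unemployment rate = 5.40 / 134.57 = 4.01%.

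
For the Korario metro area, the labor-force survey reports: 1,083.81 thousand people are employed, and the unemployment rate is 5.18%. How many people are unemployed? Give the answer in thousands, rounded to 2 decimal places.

Let U be the number unemployed. The labor force is E + U, and U/(E+U) = 0.0518.
So U = 0.0518 × 1,083.81 / (1 − 0.0518) = 56.1414 / 0.9482 ≈ 59.21 thousand.

About 59.21 thousand are unemployed.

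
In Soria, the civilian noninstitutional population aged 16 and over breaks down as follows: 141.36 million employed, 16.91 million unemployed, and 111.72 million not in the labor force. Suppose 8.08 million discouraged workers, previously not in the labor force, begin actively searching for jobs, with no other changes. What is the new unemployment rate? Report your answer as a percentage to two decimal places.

New unemployment rate ≈ 15.02%.

Initially, labor force = 141.36 + 16.91 = 158.27 million, so u = 16.91/158.27 = 10.68%.
After the change, unemployed and labor force both rise by 8.08 → E = 141.36, U = 24.99, labor force = 166.35 million.
New unemployment rate = 24.99 / 166.35 = 15.02%.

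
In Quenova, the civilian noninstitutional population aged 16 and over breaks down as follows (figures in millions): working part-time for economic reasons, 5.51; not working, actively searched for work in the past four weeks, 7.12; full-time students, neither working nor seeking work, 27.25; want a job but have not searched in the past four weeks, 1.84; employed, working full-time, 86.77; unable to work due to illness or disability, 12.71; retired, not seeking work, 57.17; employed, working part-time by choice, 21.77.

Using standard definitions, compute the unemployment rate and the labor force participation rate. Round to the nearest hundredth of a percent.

Employed = 5.51 + 86.77 + 21.77 = 114.05 million (anyone who worked, including part-time for economic reasons, counts as employed).
Unemployed = 7.12 million.
Labor force = 114.05 + 7.12 = 121.17 million.
Not in labor force = 27.25 + 1.84 + 12.71 + 57.17 = 98.97 million (those not working and not actively searching are outside the labor force — including those who want a job but have given up searching).
Civilian working-age population = 121.17 + 98.97 = 220.14 million.
Unemployment rate = 7.12 / 121.17 = 5.88%.
Labor force participation rate = 121.17 / 220.14 = 55.04%.

Unemployment rate ≈ 5.88%; labor force participation rate ≈ 55.04%.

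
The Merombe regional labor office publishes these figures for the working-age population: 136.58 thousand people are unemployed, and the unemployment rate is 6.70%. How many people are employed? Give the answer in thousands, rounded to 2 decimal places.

Labor force = U / u = 136.58 / 0.0670 ≈ 2,038.51 thousand.
Employed = labor force − unemployed = 2,038.51 − 136.58 = 1,901.93 thousand.

About 1,901.93 thousand are employed.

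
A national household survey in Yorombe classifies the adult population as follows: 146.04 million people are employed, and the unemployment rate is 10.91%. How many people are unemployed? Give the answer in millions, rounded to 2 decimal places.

Let U be the number unemployed. The labor force is E + U, and U/(E+U) = 0.1091.
So U = 0.1091 × 146.04 / (1 − 0.1091) = 15.9330 / 0.8909 ≈ 17.88 million.

About 17.88 million are unemployed.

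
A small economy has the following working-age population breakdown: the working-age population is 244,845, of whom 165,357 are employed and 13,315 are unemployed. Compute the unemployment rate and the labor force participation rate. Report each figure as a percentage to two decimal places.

Unemployment rate ≈ 7.45%; labor force participation rate ≈ 72.97%.

Labor force = employed + unemployed = 165,357 + 13,315 = 178,672.
Unemployment rate = 13,315 / 178,672 = 7.45%.
Labor force participation rate = 178,672 / 244,845 = 72.97%.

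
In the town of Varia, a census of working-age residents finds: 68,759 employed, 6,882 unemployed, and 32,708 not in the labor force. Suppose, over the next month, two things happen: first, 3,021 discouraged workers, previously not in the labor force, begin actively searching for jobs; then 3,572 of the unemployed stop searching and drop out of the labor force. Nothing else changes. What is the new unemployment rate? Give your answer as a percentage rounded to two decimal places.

New unemployment rate ≈ 8.43%.

Initially, labor force = 68,759 + 6,882 = 75,641, so u = 6,882/75,641 = 9.10%.
After the first change, unemployed and labor force both rise by 3,021 → E = 68,759, U = 9,903, labor force = 78,662.
After the second change, unemployed and labor force both fall by 3,572 → E = 68,759, U = 6,331, labor force = 75,090.
New unemployment rate = 6,331 / 75,090 = 8.43%.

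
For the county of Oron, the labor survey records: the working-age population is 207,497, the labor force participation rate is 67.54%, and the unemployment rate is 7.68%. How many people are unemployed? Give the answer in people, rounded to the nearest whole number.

Labor force = 0.6754 × 207,497 = 140,143.
Unemployed = 0.0768 × 140,143 ≈ 10,763.

About 10,763 are unemployed.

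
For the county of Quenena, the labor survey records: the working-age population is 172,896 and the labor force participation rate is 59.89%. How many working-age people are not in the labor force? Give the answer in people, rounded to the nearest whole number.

Share not in the labor force = 1 − 0.5989 = 0.4011.
Not in labor force = 0.4011 × 172,896 ≈ 69,349.

About 69,349 are not in the labor force.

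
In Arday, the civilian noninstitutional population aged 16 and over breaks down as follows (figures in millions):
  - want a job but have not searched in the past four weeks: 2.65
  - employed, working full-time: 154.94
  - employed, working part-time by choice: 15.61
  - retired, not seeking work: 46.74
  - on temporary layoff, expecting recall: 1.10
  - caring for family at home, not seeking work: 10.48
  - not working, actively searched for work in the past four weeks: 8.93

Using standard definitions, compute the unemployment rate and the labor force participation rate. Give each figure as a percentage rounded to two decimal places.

Employed = 154.94 + 15.61 = 170.55 million.
Unemployed = 1.10 + 8.93 = 10.03 million (jobless and actively searching, or on temporary layoff).
Labor force = 170.55 + 10.03 = 180.58 million.
Not in labor force = 2.65 + 46.74 + 10.48 = 59.87 million (those not working and not actively searching are outside the labor force — including those who want a job but have given up searching).
Civilian working-age population = 180.58 + 59.87 = 240.45 million.
Unemployment rate = 10.03 / 180.58 = 5.55%.
Labor force participation rate = 180.58 / 240.45 = 75.10%.

Unemployment rate ≈ 5.55%; labor force participation rate ≈ 75.10%.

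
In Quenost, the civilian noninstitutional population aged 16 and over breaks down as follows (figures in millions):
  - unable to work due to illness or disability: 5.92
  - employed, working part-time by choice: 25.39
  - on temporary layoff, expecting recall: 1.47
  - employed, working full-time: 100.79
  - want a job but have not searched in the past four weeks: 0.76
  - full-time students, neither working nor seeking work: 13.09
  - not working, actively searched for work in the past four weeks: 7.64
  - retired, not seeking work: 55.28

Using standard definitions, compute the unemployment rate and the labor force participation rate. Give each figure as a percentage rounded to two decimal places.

Unemployment rate ≈ 6.73%; labor force participation rate ≈ 64.32%.

Employed = 25.39 + 100.79 = 126.18 million.
Unemployed = 1.47 + 7.64 = 9.11 million (jobless and actively searching, or on temporary layoff).
Labor force = 126.18 + 9.11 = 135.29 million.
Not in labor force = 5.92 + 0.76 + 13.09 + 55.28 = 75.05 million (those not working and not actively searching are outside the labor force — including those who want a job but have given up searching).
Civilian working-age population = 135.29 + 75.05 = 210.34 million.
Unemployment rate = 9.11 / 135.29 = 6.73%.
Labor force participation rate = 135.29 / 210.34 = 64.32%.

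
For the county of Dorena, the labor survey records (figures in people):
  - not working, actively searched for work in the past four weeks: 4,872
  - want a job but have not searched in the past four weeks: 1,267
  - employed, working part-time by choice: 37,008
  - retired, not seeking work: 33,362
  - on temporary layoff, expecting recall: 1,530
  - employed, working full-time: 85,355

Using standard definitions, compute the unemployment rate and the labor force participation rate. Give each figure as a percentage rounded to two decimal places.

Employed = 37,008 + 85,355 = 122,363.
Unemployed = 4,872 + 1,530 = 6,402 (jobless and actively searching, or on temporary layoff).
Labor force = 122,363 + 6,402 = 128,765.
Not in labor force = 1,267 + 33,362 = 34,629 (those not working and not actively searching are outside the labor force — including those who want a job but have given up searching).
Civilian working-age population = 128,765 + 34,629 = 163,394.
Unemployment rate = 6,402 / 128,765 = 4.97%.
Labor force participation rate = 128,765 / 163,394 = 78.81%.

Unemployment rate ≈ 4.97%; labor force participation rate ≈ 78.81%.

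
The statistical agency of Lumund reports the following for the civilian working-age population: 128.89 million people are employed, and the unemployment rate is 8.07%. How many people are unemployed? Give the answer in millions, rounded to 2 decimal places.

Let U be the number unemployed. The labor force is E + U, and U/(E+U) = 0.0807.
So U = 0.0807 × 128.89 / (1 − 0.0807) = 10.4014 / 0.9193 ≈ 11.31 million.

About 11.31 million are unemployed.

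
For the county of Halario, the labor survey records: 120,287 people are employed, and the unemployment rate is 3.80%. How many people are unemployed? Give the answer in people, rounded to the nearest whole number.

About 4,751 are unemployed.

Let U be the number unemployed. The labor force is E + U, and U/(E+U) = 0.0380.
So U = 0.0380 × 120,287 / (1 − 0.0380) = 4570.91 / 0.9620 ≈ 4,751.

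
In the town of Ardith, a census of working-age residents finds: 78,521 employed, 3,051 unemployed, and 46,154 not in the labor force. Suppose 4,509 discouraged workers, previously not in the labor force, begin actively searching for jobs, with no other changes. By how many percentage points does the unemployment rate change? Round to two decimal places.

Initially, labor force = 78,521 + 3,051 = 81,572, so u = 3,051/81,572 = 3.74%.
After the change, unemployed and labor force both rise by 4,509 → E = 78,521, U = 7,560, labor force = 86,081.
New unemployment rate = 7,560 / 86,081 = 8.78%.
Change = 8.78% − 3.74% = +5.04 percentage points.

The unemployment rate changes by +5.04 percentage points.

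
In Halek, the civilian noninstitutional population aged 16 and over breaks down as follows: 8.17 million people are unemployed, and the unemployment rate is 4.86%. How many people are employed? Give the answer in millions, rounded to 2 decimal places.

Labor force = U / u = 8.17 / 0.0486 ≈ 168.11 million.
Employed = labor force − unemployed = 168.11 − 8.17 = 159.94 million.

About 159.94 million are employed.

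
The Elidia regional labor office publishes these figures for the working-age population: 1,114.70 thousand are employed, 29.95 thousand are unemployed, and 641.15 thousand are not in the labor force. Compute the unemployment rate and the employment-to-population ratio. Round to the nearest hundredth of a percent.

Labor force = employed + unemployed = 1,114.70 + 29.95 = 1,144.65 thousand.
Working-age population = 1,144.65 + 641.15 = 1,785.80 thousand.
Unemployment rate = 29.95 / 1,144.65 = 2.62%.
Employment-population ratio = 1,114.70 / 1,785.80 = 62.42%.

Unemployment rate ≈ 2.62%; employment-population ratio ≈ 62.42%.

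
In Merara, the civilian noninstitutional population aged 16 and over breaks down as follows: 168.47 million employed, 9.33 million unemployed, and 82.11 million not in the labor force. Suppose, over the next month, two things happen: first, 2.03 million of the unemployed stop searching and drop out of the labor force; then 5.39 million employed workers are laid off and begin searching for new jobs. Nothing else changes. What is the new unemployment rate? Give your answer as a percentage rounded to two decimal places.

Initially, labor force = 168.47 + 9.33 = 177.80 million, so u = 9.33/177.80 = 5.25%.
After the first change, unemployed and labor force both fall by 2.03 → E = 168.47, U = 7.30, labor force = 175.77 million.
After the second change, employed falls and unemployed rises by 5.39; labor force unchanged → E = 163.08, U = 12.69, labor force = 175.77 million.
New unemployment rate = 12.69 / 175.77 = 7.22%.

New unemployment rate ≈ 7.22%.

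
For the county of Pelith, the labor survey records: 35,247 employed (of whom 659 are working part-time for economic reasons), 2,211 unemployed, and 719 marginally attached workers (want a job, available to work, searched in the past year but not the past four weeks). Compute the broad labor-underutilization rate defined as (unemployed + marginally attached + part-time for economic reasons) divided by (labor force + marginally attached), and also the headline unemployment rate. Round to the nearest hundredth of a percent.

Labor force = 35,247 + 2,211 = 37,458.
Numerator = 2,211 + 719 + 659 = 3,589.
Denominator = 37,458 + 719 = 38,177.
Broad rate = 3,589 / 38,177 = 9.40%.
Headline unemployment rate = 2,211 / 37,458 = 5.90%.

Broad underutilization rate ≈ 9.40%; headline unemployment rate ≈ 5.90%.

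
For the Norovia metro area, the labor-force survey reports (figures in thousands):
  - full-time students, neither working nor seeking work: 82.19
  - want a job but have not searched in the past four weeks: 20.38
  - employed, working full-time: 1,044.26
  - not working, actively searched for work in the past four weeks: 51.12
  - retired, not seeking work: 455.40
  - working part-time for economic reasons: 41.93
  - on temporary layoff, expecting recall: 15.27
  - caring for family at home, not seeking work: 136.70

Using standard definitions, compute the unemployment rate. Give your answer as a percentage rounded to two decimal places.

Unemployment rate ≈ 5.76%.

Employed = 1,044.26 + 41.93 = 1,086.19 thousand (anyone who worked, including part-time for economic reasons, counts as employed).
Unemployed = 51.12 + 15.27 = 66.39 thousand (jobless and actively searching, or on temporary layoff).
Labor force = 1,086.19 + 66.39 = 1,152.58 thousand.
Unemployment rate = 66.39 / 1,152.58 = 5.76%.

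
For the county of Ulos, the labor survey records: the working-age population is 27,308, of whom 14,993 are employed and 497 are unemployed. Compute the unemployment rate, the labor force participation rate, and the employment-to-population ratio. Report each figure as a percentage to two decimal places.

Labor force = employed + unemployed = 14,993 + 497 = 15,490.
Unemployment rate = 497 / 15,490 = 3.21%.
Labor force participation rate = 15,490 / 27,308 = 56.72%.
Employment-population ratio = 14,993 / 27,308 = 54.90%.

Unemployment rate ≈ 3.21%; labor force participation rate ≈ 56.72%; employment-population ratio ≈ 54.90%.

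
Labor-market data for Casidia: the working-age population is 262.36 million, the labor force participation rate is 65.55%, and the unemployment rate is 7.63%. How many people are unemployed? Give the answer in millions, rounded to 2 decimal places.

About 13.12 million are unemployed.

Labor force = 0.6555 × 262.36 = 171.98 million.
Unemployed = 0.0763 × 171.98 ≈ 13.12 million.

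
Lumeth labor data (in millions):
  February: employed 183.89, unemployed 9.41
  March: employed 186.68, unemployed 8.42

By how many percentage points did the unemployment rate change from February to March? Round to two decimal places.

February: labor force = 183.89 + 9.41 = 193.30; u = 9.41/193.30 = 4.87%.
March: labor force = 186.68 + 8.42 = 195.10; u = 8.42/195.10 = 4.32%.
Change = 4.32% − 4.87% = −0.55 pp.

The unemployment rate changed by −0.55 percentage points.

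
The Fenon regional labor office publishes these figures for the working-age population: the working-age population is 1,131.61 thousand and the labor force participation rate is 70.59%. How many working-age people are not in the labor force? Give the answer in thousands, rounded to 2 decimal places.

About 332.81 thousand are not in the labor force.

Share not in the labor force = 1 − 0.7059 = 0.2941.
Not in labor force = 0.2941 × 1,131.61 ≈ 332.81 thousand.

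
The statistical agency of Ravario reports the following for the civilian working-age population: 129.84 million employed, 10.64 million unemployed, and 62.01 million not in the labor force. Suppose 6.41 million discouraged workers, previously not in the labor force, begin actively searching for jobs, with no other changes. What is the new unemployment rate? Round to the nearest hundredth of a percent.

New unemployment rate ≈ 11.61%.

Initially, labor force = 129.84 + 10.64 = 140.48 million, so u = 10.64/140.48 = 7.57%.
After the change, unemployed and labor force both rise by 6.41 → E = 129.84, U = 17.05, labor force = 146.89 million.
New unemployment rate = 17.05 / 146.89 = 11.61%.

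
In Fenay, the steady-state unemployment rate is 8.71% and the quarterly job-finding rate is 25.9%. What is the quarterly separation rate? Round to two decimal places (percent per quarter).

Separation rate ≈ 2.47% per quarter.

From u* = s/(s+f): s = u·f/(1−u).
s = 0.0871 × 25.9 / (1 − 0.0871) = 2.2559 / 0.9129 ≈ 2.47% per quarter.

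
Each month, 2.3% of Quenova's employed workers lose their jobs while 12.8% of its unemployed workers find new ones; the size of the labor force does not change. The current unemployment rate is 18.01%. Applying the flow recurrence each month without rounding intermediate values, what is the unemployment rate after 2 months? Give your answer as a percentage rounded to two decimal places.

Unemployment rate after two months ≈ 17.23%.

With a fixed labor force, u_{t+1} = u_t + s·(1−u_t) − f·u_t = u_t·(1−s−f) + s.
Here 1−s−f = 0.849 and s = 0.023.
u_1 = 0.180100 × 0.849 + 0.023 = 0.175905.
u_2 = 0.175905 × 0.849 + 0.023 = 0.172343.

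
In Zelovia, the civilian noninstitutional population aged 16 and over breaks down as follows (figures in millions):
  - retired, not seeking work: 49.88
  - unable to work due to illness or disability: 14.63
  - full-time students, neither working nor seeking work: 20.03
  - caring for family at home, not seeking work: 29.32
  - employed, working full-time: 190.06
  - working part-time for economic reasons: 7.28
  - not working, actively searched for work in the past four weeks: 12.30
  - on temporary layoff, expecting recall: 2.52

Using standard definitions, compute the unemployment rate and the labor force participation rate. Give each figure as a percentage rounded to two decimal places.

Employed = 190.06 + 7.28 = 197.34 million (anyone who worked, including part-time for economic reasons, counts as employed).
Unemployed = 12.30 + 2.52 = 14.82 million (jobless and actively searching, or on temporary layoff).
Labor force = 197.34 + 14.82 = 212.16 million.
Not in labor force = 49.88 + 14.63 + 20.03 + 29.32 = 113.86 million (those not working and not actively searching are outside the labor force).
Civilian working-age population = 212.16 + 113.86 = 326.02 million.
Unemployment rate = 14.82 / 212.16 = 6.99%.
Labor force participation rate = 212.16 / 326.02 = 65.08%.

Unemployment rate ≈ 6.99%; labor force participation rate ≈ 65.08%.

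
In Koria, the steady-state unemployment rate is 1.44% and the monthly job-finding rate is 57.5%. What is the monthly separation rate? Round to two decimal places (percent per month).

Separation rate ≈ 0.84% per month.

From u* = s/(s+f): s = u·f/(1−u).
s = 0.0144 × 57.5 / (1 − 0.0144) = 0.8280 / 0.9856 ≈ 0.84% per month.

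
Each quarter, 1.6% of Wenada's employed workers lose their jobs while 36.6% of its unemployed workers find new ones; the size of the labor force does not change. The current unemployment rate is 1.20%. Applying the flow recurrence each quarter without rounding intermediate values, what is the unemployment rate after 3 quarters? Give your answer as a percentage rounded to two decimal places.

With a fixed labor force, u_{t+1} = u_t + s·(1−u_t) − f·u_t = u_t·(1−s−f) + s.
Here 1−s−f = 0.618 and s = 0.016.
u_1 = 0.012000 × 0.618 + 0.016 = 0.023416.
u_2 = 0.023416 × 0.618 + 0.016 = 0.030471.
u_3 = 0.030471 × 0.618 + 0.016 = 0.034831.

Unemployment rate after three quarters ≈ 3.48%.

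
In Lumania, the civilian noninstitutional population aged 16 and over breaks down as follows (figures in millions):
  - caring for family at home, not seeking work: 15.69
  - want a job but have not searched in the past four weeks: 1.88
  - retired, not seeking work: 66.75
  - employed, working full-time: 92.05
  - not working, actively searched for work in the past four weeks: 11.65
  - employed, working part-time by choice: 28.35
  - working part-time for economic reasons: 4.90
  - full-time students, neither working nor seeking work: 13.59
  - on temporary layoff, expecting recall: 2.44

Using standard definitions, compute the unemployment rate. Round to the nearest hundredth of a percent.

Employed = 92.05 + 28.35 + 4.90 = 125.30 million (anyone who worked, including part-time for economic reasons, counts as employed).
Unemployed = 11.65 + 2.44 = 14.09 million (jobless and actively searching, or on temporary layoff).
Labor force = 125.30 + 14.09 = 139.39 million.
Unemployment rate = 14.09 / 139.39 = 10.11%.

Unemployment rate ≈ 10.11%.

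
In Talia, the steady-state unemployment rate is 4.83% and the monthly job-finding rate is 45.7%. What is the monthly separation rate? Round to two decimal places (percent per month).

From u* = s/(s+f): s = u·f/(1−u).
s = 0.0483 × 45.7 / (1 − 0.0483) = 2.2073 / 0.9517 ≈ 2.32% per month.

Separation rate ≈ 2.32% per month.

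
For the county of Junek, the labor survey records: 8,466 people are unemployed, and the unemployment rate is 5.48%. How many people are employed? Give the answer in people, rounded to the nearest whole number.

About 146,023 are employed.

Labor force = U / u = 8,466 / 0.0548 ≈ 154,489.
Employed = labor force − unemployed = 154,489 − 8,466 = 146,023.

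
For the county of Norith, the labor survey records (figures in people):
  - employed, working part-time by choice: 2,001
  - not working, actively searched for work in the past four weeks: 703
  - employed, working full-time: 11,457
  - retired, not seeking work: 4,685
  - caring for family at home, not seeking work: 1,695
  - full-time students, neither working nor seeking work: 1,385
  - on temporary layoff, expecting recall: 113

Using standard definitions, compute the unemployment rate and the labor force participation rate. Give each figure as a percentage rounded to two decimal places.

Employed = 2,001 + 11,457 = 13,458.
Unemployed = 703 + 113 = 816 (jobless and actively searching, or on temporary layoff).
Labor force = 13,458 + 816 = 14,274.
Not in labor force = 4,685 + 1,695 + 1,385 = 7,765 (those not working and not actively searching are outside the labor force).
Civilian working-age population = 14,274 + 7,765 = 22,039.
Unemployment rate = 816 / 14,274 = 5.72%.
Labor force participation rate = 14,274 / 22,039 = 64.77%.

Unemployment rate ≈ 5.72%; labor force participation rate ≈ 64.77%.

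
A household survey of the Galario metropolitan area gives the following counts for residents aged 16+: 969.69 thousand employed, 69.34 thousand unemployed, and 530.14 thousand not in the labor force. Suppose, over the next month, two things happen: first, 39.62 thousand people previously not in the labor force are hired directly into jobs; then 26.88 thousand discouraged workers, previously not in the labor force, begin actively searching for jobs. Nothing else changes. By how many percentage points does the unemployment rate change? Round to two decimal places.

Initially, labor force = 969.69 + 69.34 = 1,039.03 thousand, so u = 69.34/1,039.03 = 6.67%.
After the first change, employed and labor force both rise by 39.62; unemployed unchanged → E = 1,009.31, U = 69.34, labor force = 1,078.65 thousand.
After the second change, unemployed and labor force both rise by 26.88 → E = 1,009.31, U = 96.22, labor force = 1,105.53 thousand.
New unemployment rate = 96.22 / 1,105.53 = 8.70%.
Change = 8.70% − 6.67% = +2.03 percentage points.

The unemployment rate changes by +2.03 percentage points.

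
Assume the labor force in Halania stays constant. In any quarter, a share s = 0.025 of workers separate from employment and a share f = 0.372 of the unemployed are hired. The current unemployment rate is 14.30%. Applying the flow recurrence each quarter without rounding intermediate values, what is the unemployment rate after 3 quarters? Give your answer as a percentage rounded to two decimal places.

Unemployment rate after three quarters ≈ 8.05%.

With a fixed labor force, u_{t+1} = u_t + s·(1−u_t) − f·u_t = u_t·(1−s−f) + s.
Here 1−s−f = 0.603 and s = 0.025.
u_1 = 0.143000 × 0.603 + 0.025 = 0.111229.
u_2 = 0.111229 × 0.603 + 0.025 = 0.092071.
u_3 = 0.092071 × 0.603 + 0.025 = 0.080519.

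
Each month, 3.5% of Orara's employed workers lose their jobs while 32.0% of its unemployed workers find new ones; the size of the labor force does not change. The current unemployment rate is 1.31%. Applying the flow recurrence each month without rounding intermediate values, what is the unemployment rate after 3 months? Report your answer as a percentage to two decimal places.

With a fixed labor force, u_{t+1} = u_t + s·(1−u_t) − f·u_t = u_t·(1−s−f) + s.
Here 1−s−f = 0.645 and s = 0.035.
u_1 = 0.013100 × 0.645 + 0.035 = 0.043450.
u_2 = 0.043450 × 0.645 + 0.035 = 0.063025.
u_3 = 0.063025 × 0.645 + 0.035 = 0.075651.

Unemployment rate after three months ≈ 7.57%.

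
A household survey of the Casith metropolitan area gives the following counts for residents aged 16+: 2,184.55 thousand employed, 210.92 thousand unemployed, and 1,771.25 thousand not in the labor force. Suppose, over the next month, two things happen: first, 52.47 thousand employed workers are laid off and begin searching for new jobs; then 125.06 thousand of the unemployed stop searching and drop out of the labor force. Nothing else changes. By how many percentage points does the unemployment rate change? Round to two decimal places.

Initially, labor force = 2,184.55 + 210.92 = 2,395.47 thousand, so u = 210.92/2,395.47 = 8.80%.
After the first change, employed falls and unemployed rises by 52.47; labor force unchanged → E = 2,132.08, U = 263.39, labor force = 2,395.47 thousand.
After the second change, unemployed and labor force both fall by 125.06 → E = 2,132.08, U = 138.33, labor force = 2,270.41 thousand.
New unemployment rate = 138.33 / 2,270.41 = 6.09%.
Change = 6.09% − 8.80% = −2.71 percentage points.

The unemployment rate changes by −2.71 percentage points.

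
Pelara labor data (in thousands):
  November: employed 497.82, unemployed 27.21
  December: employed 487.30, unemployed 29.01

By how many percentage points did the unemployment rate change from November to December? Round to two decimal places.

November: labor force = 497.82 + 27.21 = 525.03; u = 27.21/525.03 = 5.18%.
December: labor force = 487.30 + 29.01 = 516.31; u = 29.01/516.31 = 5.62%.
Change = 5.62% − 5.18% = +0.44 pp.

The unemployment rate changed by +0.44 percentage points.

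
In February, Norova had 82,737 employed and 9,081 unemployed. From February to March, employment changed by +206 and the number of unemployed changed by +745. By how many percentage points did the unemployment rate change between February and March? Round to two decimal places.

The unemployment rate changed by +0.70 percentage points.

February: labor force = 82,737 + 9,081 = 91,818; u = 9,081/91,818 = 9.89%.
March: labor force = 82,943 + 9,826 = 92,769; u = 9,826/92,769 = 10.59%.
Change = 10.59% − 9.89% = +0.70 pp.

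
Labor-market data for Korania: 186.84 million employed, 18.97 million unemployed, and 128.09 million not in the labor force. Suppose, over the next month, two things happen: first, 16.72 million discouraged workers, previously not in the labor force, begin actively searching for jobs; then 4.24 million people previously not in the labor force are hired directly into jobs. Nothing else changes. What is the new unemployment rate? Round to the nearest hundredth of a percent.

Initially, labor force = 186.84 + 18.97 = 205.81 million, so u = 18.97/205.81 = 9.22%.
After the first change, unemployed and labor force both rise by 16.72 → E = 186.84, U = 35.69, labor force = 222.53 million.
After the second change, employed and labor force both rise by 4.24; unemployed unchanged → E = 191.08, U = 35.69, labor force = 226.77 million.
New unemployment rate = 35.69 / 226.77 = 15.74%.

New unemployment rate ≈ 15.74%.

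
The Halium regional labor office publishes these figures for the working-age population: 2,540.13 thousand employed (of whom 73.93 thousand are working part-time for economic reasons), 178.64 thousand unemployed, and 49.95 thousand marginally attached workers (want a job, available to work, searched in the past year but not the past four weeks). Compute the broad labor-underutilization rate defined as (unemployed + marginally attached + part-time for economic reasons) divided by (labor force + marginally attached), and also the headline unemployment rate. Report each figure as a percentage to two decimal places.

Labor force = 2,540.13 + 178.64 = 2,718.77 thousand.
Numerator = 178.64 + 49.95 + 73.93 = 302.52 thousand.
Denominator = 2,718.77 + 49.95 = 2,768.72 thousand.
Broad rate = 302.52 / 2,768.72 = 10.93%.
Headline unemployment rate = 178.64 / 2,718.77 = 6.57%.

Broad underutilization rate ≈ 10.93%; headline unemployment rate ≈ 6.57%.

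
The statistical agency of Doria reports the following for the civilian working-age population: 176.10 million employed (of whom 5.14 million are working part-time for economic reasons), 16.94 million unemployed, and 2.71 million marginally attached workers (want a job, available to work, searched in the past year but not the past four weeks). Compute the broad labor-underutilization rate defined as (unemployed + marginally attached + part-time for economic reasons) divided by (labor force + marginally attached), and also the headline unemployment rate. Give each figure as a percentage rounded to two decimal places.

Broad underutilization rate ≈ 12.66%; headline unemployment rate ≈ 8.78%.

Labor force = 176.10 + 16.94 = 193.04 million.
Numerator = 16.94 + 2.71 + 5.14 = 24.79 million.
Denominator = 193.04 + 2.71 = 195.75 million.
Broad rate = 24.79 / 195.75 = 12.66%.
Headline unemployment rate = 16.94 / 193.04 = 8.78%.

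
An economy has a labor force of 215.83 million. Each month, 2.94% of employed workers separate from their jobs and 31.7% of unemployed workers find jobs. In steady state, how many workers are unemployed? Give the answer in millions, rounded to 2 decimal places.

Steady-state unemployment rate u* = s/(s+f) = 2.94/(2.94+31.7) = 0.084873.
Unemployed = u* × labor force = 0.084873 × 215.83 ≈ 18.32 million.

About 18.32 million are unemployed in steady state.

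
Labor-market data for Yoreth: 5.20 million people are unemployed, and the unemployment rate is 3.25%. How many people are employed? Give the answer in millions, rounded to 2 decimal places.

Labor force = U / u = 5.20 / 0.0325 ≈ 160.00 million.
Employed = labor force − unemployed = 160.00 − 5.20 = 154.80 million.

About 154.80 million are employed.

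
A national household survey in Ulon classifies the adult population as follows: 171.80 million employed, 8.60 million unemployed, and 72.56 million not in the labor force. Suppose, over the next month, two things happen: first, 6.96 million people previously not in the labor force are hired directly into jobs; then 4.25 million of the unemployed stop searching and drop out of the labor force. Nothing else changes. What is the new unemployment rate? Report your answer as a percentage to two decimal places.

Initially, labor force = 171.80 + 8.60 = 180.40 million, so u = 8.60/180.40 = 4.77%.
After the first change, employed and labor force both rise by 6.96; unemployed unchanged → E = 178.76, U = 8.60, labor force = 187.36 million.
After the second change, unemployed and labor force both fall by 4.25 → E = 178.76, U = 4.35, labor force = 183.11 million.
New unemployment rate = 4.35 / 183.11 = 2.38%.

New unemployment rate ≈ 2.38%.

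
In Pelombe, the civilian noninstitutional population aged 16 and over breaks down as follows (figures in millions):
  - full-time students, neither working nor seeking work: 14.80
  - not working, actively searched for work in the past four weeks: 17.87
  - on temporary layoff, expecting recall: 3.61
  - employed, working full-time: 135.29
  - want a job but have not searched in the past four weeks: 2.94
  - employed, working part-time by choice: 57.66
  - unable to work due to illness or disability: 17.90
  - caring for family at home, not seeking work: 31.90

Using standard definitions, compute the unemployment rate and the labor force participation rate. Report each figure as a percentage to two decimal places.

Unemployment rate ≈ 10.02%; labor force participation rate ≈ 76.05%.

Employed = 135.29 + 57.66 = 192.95 million.
Unemployed = 17.87 + 3.61 = 21.48 million (jobless and actively searching, or on temporary layoff).
Labor force = 192.95 + 21.48 = 214.43 million.
Not in labor force = 14.80 + 2.94 + 17.90 + 31.90 = 67.54 million (those not working and not actively searching are outside the labor force — including those who want a job but have given up searching).
Civilian working-age population = 214.43 + 67.54 = 281.97 million.
Unemployment rate = 21.48 / 214.43 = 10.02%.
Labor force participation rate = 214.43 / 281.97 = 76.05%.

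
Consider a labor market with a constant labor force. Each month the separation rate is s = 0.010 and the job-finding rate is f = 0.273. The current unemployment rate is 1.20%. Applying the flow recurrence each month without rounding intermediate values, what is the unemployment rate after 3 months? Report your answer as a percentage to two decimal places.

With a fixed labor force, u_{t+1} = u_t + s·(1−u_t) − f·u_t = u_t·(1−s−f) + s.
Here 1−s−f = 0.717 and s = 0.010.
u_1 = 0.012000 × 0.717 + 0.010 = 0.018604.
u_2 = 0.018604 × 0.717 + 0.010 = 0.023339.
u_3 = 0.023339 × 0.717 + 0.010 = 0.026734.

Unemployment rate after three months ≈ 2.67%.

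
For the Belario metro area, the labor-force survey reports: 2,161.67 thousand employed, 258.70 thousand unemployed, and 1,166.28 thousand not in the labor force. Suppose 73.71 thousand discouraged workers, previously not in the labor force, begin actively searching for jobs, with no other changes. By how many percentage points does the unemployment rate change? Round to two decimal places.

The unemployment rate changes by +2.64 percentage points.

Initially, labor force = 2,161.67 + 258.70 = 2,420.37 thousand, so u = 258.70/2,420.37 = 10.69%.
After the change, unemployed and labor force both rise by 73.71 → E = 2,161.67, U = 332.41, labor force = 2,494.08 thousand.
New unemployment rate = 332.41 / 2,494.08 = 13.33%.
Change = 13.33% − 10.69% = +2.64 percentage points.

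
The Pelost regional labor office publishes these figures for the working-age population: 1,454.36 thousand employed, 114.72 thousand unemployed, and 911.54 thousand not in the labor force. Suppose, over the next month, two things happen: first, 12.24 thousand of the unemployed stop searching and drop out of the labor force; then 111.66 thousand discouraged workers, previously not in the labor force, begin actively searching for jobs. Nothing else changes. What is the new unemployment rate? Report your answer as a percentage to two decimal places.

Initially, labor force = 1,454.36 + 114.72 = 1,569.08 thousand, so u = 114.72/1,569.08 = 7.31%.
After the first change, unemployed and labor force both fall by 12.24 → E = 1,454.36, U = 102.48, labor force = 1,556.84 thousand.
After the second change, unemployed and labor force both rise by 111.66 → E = 1,454.36, U = 214.14, labor force = 1,668.50 thousand.
New unemployment rate = 214.14 / 1,668.50 = 12.83%.

New unemployment rate ≈ 12.83%.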